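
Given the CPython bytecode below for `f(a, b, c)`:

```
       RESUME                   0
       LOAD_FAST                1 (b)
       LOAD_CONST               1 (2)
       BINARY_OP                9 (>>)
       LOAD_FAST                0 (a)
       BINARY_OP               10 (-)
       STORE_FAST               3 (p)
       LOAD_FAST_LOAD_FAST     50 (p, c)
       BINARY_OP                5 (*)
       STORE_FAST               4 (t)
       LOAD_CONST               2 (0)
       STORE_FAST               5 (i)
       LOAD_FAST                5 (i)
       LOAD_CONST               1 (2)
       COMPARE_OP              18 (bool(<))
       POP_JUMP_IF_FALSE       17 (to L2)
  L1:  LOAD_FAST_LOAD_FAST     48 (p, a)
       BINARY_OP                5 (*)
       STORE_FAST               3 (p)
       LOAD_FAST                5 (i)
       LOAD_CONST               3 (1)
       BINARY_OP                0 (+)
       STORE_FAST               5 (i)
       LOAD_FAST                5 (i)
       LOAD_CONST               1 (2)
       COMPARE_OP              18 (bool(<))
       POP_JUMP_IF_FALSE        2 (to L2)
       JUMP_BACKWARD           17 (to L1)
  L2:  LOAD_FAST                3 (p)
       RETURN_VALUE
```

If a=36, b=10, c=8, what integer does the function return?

LOAD_FAST b → push 10. Stack: [10]
LOAD_CONST → push 2. Stack: [10, 2]
BINARY_OP >> → 10 >> 2 = 2. Stack: [2]
LOAD_FAST a → push 36. Stack: [2, 36]
BINARY_OP - → 2 - 36 = -34. Stack: [-34]
STORE_FAST p → p=-34. Stack: []
LOAD_FAST_LOAD_FAST p,c → push -34,8. Stack: [-34, 8]
BINARY_OP * → -34 * 8 = -272. Stack: [-272]
STORE_FAST t → t=-272. Stack: []
LOAD_CONST → push 0. Stack: [0]
STORE_FAST i → i=0. Stack: []
LOAD_FAST i → push 0. Stack: [0]
LOAD_CONST → push 2. Stack: [0, 2]
COMPARE_OP bool(<) → 0 vs 2 = True. Stack: [True]
POP_JUMP_IF_FALSE → pop True; no jump. Stack: []
LOAD_FAST_LOAD_FAST p,a → push -34,36. Stack: [-34, 36]
BINARY_OP * → -34 * 36 = -1224. Stack: [-1224]
STORE_FAST p → p=-1224. Stack: []
LOAD_FAST i → push 0. Stack: [0]
LOAD_CONST → push 1. Stack: [0, 1]
BINARY_OP + → 0 + 1 = 1. Stack: [1]
STORE_FAST i → i=1. Stack: []
LOAD_FAST i → push 1. Stack: [1]
LOAD_CONST → push 2. Stack: [1, 2]
COMPARE_OP bool(<) → 1 vs 2 = True. Stack: [True]
POP_JUMP_IF_FALSE → pop True; no jump. Stack: []
LOAD_FAST_LOAD_FAST p,a → push -1224,36. Stack: [-1224, 36]
BINARY_OP * → -1224 * 36 = -44064. Stack: [-44064]
STORE_FAST p → p=-44064. Stack: []
LOAD_FAST i → push 1. Stack: [1]
LOAD_CONST → push 1. Stack: [1, 1]
BINARY_OP + → 1 + 1 = 2. Stack: [2]
STORE_FAST i → i=2. Stack: []
LOAD_FAST i → push 2. Stack: [2]
LOAD_CONST → push 2. Stack: [2, 2]
COMPARE_OP bool(<) → 2 vs 2 = False. Stack: [False]
POP_JUMP_IF_FALSE → pop False; jump. Stack: []
LOAD_FAST p → push -44064. Stack: [-44064]
RETURN_VALUE → return -44064.

-44064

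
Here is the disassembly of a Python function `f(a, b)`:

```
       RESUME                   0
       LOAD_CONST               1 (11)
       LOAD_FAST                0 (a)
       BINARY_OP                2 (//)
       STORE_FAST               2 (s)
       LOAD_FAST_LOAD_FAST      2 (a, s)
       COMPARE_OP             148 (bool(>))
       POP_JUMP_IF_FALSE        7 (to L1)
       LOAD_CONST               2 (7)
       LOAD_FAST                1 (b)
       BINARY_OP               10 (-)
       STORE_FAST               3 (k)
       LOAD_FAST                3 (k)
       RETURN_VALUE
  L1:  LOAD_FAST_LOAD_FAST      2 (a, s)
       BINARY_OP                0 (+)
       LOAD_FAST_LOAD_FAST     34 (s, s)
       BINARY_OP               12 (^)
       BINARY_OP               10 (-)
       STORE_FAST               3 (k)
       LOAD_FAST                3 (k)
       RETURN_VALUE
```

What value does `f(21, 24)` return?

LOAD_CONST → push 11. Stack: [11]
LOAD_FAST a → push 21. Stack: [11, 21]
BINARY_OP // → 11 // 21 = 0. Stack: [0]
STORE_FAST s → s=0. Stack: []
LOAD_FAST_LOAD_FAST a,s → push 21,0. Stack: [21, 0]
COMPARE_OP bool(>) → 21 vs 0 = True. Stack: [True]
POP_JUMP_IF_FALSE → pop True; no jump. Stack: []
LOAD_CONST → push 7. Stack: [7]
LOAD_FAST b → push 24. Stack: [7, 24]
BINARY_OP - → 7 - 24 = -17. Stack: [-17]
STORE_FAST k → k=-17. Stack: []
LOAD_FAST k → push -17. Stack: [-17]
RETURN_VALUE → return -17.

-17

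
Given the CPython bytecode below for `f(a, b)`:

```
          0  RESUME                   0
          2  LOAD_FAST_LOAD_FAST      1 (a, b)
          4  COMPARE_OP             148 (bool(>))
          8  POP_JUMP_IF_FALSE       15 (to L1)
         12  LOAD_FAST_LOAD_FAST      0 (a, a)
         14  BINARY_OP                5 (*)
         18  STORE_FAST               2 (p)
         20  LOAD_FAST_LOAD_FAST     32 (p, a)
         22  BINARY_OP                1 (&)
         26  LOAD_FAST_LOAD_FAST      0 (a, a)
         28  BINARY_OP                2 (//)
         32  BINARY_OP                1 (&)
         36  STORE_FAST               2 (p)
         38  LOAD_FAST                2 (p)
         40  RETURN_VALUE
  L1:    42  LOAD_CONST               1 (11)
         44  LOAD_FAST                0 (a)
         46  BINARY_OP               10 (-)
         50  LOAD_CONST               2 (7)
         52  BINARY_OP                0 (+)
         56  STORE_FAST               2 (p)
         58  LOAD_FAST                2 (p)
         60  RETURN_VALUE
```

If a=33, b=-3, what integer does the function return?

LOAD_FAST_LOAD_FAST a,b → push 33,-3. Stack: [33, -3]
COMPARE_OP bool(>) → 33 vs -3 = True. Stack: [True]
POP_JUMP_IF_FALSE → pop True; no jump. Stack: []
LOAD_FAST_LOAD_FAST a,a → push 33,33. Stack: [33, 33]
BINARY_OP * → 33 * 33 = 1089. Stack: [1089]
STORE_FAST p → p=1089. Stack: []
LOAD_FAST_LOAD_FAST p,a → push 1089,33. Stack: [1089, 33]
BINARY_OP & → 1089 & 33 = 1. Stack: [1]
LOAD_FAST_LOAD_FAST a,a → push 33,33. Stack: [1, 33, 33]
BINARY_OP // → 33 // 33 = 1. Stack: [1, 1]
BINARY_OP & → 1 & 1 = 1. Stack: [1]
STORE_FAST p → p=1. Stack: []
LOAD_FAST p → push 1. Stack: [1]
RETURN_VALUE → return 1.

1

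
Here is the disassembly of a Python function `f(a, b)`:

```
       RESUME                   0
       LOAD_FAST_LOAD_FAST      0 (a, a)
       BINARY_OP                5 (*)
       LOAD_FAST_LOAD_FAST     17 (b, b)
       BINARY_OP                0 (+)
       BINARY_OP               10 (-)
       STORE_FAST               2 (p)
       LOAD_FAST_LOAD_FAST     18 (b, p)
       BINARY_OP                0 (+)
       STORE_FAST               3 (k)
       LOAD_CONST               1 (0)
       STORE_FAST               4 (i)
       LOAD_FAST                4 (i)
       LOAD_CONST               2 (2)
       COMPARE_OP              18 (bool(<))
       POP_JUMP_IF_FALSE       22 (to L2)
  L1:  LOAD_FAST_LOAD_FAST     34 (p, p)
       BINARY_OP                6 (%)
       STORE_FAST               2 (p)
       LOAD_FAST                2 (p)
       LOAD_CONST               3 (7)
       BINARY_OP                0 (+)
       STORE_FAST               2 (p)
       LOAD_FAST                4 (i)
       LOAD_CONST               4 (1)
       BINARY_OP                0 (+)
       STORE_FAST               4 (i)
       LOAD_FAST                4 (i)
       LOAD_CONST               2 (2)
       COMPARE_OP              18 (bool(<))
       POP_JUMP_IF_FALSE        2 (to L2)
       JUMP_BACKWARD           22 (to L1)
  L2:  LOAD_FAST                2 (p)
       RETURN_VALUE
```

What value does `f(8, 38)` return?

LOAD_FAST_LOAD_FAST a,a → push 8,8. Stack: [8, 8]
BINARY_OP * → 8 * 8 = 64. Stack: [64]
LOAD_FAST_LOAD_FAST b,b → push 38,38. Stack: [64, 38, 38]
BINARY_OP + → 38 + 38 = 76. Stack: [64, 76]
BINARY_OP - → 64 - 76 = -12. Stack: [-12]
STORE_FAST p → p=-12. Stack: []
LOAD_FAST_LOAD_FAST b,p → push 38,-12. Stack: [38, -12]
BINARY_OP + → 38 + -12 = 26. Stack: [26]
STORE_FAST k → k=26. Stack: []
LOAD_CONST → push 0. Stack: [0]
STORE_FAST i → i=0. Stack: []
LOAD_FAST i → push 0. Stack: [0]
LOAD_CONST → push 2. Stack: [0, 2]
COMPARE_OP bool(<) → 0 vs 2 = True. Stack: [True]
POP_JUMP_IF_FALSE → pop True; no jump. Stack: []
LOAD_FAST_LOAD_FAST p,p → push -12,-12. Stack: [-12, -12]
BINARY_OP % → -12 % -12 = 0. Stack: [0]
STORE_FAST p → p=0. Stack: []
LOAD_FAST p → push 0. Stack: [0]
LOAD_CONST → push 7. Stack: [0, 7]
BINARY_OP + → 0 + 7 = 7. Stack: [7]
STORE_FAST p → p=7. Stack: []
LOAD_FAST i → push 0. Stack: [0]
LOAD_CONST → push 1. Stack: [0, 1]
BINARY_OP + → 0 + 1 = 1. Stack: [1]
STORE_FAST i → i=1. Stack: []
LOAD_FAST i → push 1. Stack: [1]
LOAD_CONST → push 2. Stack: [1, 2]
COMPARE_OP bool(<) → 1 vs 2 = True. Stack: [True]
POP_JUMP_IF_FALSE → pop True; no jump. Stack: []
LOAD_FAST_LOAD_FAST p,p → push 7,7. Stack: [7, 7]
BINARY_OP % → 7 % 7 = 0. Stack: [0]
STORE_FAST p → p=0. Stack: []
LOAD_FAST p → push 0. Stack: [0]
LOAD_CONST → push 7. Stack: [0, 7]
BINARY_OP + → 0 + 7 = 7. Stack: [7]
STORE_FAST p → p=7. Stack: []
LOAD_FAST i → push 1. Stack: [1]
LOAD_CONST → push 1. Stack: [1, 1]
BINARY_OP + → 1 + 1 = 2. Stack: [2]
STORE_FAST i → i=2. Stack: []
LOAD_FAST i → push 2. Stack: [2]
LOAD_CONST → push 2. Stack: [2, 2]
COMPARE_OP bool(<) → 2 vs 2 = False. Stack: [False]
POP_JUMP_IF_FALSE → pop False; jump. Stack: []
LOAD_FAST p → push 7. Stack: [7]
RETURN_VALUE → return 7.

7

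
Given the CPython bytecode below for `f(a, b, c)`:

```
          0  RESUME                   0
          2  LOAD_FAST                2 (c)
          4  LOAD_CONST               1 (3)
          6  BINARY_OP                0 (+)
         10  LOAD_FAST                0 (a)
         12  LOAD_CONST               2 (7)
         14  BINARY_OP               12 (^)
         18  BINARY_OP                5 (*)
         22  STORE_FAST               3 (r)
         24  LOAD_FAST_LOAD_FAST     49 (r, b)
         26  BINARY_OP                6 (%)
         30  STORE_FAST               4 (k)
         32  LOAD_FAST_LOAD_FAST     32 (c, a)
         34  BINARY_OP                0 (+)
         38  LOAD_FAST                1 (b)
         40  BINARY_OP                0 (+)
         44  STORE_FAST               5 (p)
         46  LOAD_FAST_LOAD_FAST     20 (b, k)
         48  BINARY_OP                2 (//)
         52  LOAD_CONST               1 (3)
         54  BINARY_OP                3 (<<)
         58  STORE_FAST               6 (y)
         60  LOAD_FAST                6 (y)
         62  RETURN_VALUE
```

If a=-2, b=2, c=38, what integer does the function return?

16

LOAD_FAST c → push 38. Stack: [38]
LOAD_CONST → push 3. Stack: [38, 3]
BINARY_OP + → 38 + 3 = 41. Stack: [41]
LOAD_FAST a → push -2. Stack: [41, -2]
LOAD_CONST → push 7. Stack: [41, -2, 7]
BINARY_OP ^ → -2 ^ 7 = -7. Stack: [41, -7]
BINARY_OP * → 41 * -7 = -287. Stack: [-287]
STORE_FAST r → r=-287. Stack: []
LOAD_FAST_LOAD_FAST r,b → push -287,2. Stack: [-287, 2]
BINARY_OP % → -287 % 2 = 1. Stack: [1]
STORE_FAST k → k=1. Stack: []
LOAD_FAST_LOAD_FAST c,a → push 38,-2. Stack: [38, -2]
BINARY_OP + → 38 + -2 = 36. Stack: [36]
LOAD_FAST b → push 2. Stack: [36, 2]
BINARY_OP + → 36 + 2 = 38. Stack: [38]
STORE_FAST p → p=38. Stack: []
LOAD_FAST_LOAD_FAST b,k → push 2,1. Stack: [2, 1]
BINARY_OP // → 2 // 1 = 2. Stack: [2]
LOAD_CONST → push 3. Stack: [2, 3]
BINARY_OP << → 2 << 3 = 16. Stack: [16]
STORE_FAST y → y=16. Stack: []
LOAD_FAST y → push 16. Stack: [16]
RETURN_VALUE → return 16.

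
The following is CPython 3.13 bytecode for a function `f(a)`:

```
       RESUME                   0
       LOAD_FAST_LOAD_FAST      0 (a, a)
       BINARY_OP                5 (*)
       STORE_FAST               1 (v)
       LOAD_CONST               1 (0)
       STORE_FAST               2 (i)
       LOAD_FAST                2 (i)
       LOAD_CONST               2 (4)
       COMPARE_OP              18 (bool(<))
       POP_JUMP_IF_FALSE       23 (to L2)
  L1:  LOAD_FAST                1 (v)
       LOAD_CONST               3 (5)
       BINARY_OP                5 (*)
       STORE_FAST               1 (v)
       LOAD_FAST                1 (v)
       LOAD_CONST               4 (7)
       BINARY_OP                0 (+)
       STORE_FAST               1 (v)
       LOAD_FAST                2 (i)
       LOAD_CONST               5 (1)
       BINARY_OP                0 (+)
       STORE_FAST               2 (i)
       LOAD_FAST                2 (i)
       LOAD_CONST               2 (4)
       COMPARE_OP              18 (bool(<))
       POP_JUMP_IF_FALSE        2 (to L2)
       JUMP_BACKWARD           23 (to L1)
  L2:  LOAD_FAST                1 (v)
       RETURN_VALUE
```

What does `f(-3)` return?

LOAD_FAST_LOAD_FAST a,a → push -3,-3
BINARY_OP * → -3 * -3 = 9
STORE_FAST v → v=9
LOAD_CONST → push 0
STORE_FAST i → i=0
LOAD_FAST i → push 0
LOAD_CONST → push 4
COMPARE_OP bool(<) → 0 vs 4 = True
POP_JUMP_IF_FALSE → pop True; no jump
LOAD_FAST v → push 9
LOAD_CONST → push 5
BINARY_OP * → 9 * 5 = 45
STORE_FAST v → v=45
LOAD_FAST v → push 45
LOAD_CONST → push 7
BINARY_OP + → 45 + 7 = 52
STORE_FAST v → v=52
LOAD_FAST i → push 0
LOAD_CONST → push 1
BINARY_OP + → 0 + 1 = 1
STORE_FAST i → i=1
LOAD_FAST i → push 1
LOAD_CONST → push 4
COMPARE_OP bool(<) → 1 vs 4 = True
POP_JUMP_IF_FALSE → pop True; no jump
LOAD_FAST v → push 52
LOAD_CONST → push 5
BINARY_OP * → 52 * 5 = 260
STORE_FAST v → v=260
LOAD_FAST v → push 260
LOAD_CONST → push 7
BINARY_OP + → 260 + 7 = 267
STORE_FAST v → v=267
LOAD_FAST i → push 1
LOAD_CONST → push 1
BINARY_OP + → 1 + 1 = 2
STORE_FAST i → i=2
LOAD_FAST i → push 2
LOAD_CONST → push 4
COMPARE_OP bool(<) → 2 vs 4 = True
POP_JUMP_IF_FALSE → pop True; no jump
LOAD_FAST v → push 267
LOAD_CONST → push 5
BINARY_OP * → 267 * 5 = 1335
STORE_FAST v → v=1335
LOAD_FAST v → push 1335
LOAD_CONST → push 7
BINARY_OP + → 1335 + 7 = 1342
STORE_FAST v → v=1342
LOAD_FAST i → push 2
LOAD_CONST → push 1
BINARY_OP + → 2 + 1 = 3
STORE_FAST i → i=3
LOAD_FAST i → push 3
LOAD_CONST → push 4
COMPARE_OP bool(<) → 3 vs 4 = True
POP_JUMP_IF_FALSE → pop True; no jump
LOAD_FAST v → push 1342
LOAD_CONST → push 5
BINARY_OP * → 1342 * 5 = 6710
STORE_FAST v → v=6710
LOAD_FAST v → push 6710
LOAD_CONST → push 7
BINARY_OP + → 6710 + 7 = 6717
STORE_FAST v → v=6717
LOAD_FAST i → push 3
LOAD_CONST → push 1
BINARY_OP + → 3 + 1 = 4
STORE_FAST i → i=4
LOAD_FAST i → push 4
LOAD_CONST → push 4
COMPARE_OP bool(<) → 4 vs 4 = False
POP_JUMP_IF_FALSE → pop False; jump
LOAD_FAST v → push 6717
RETURN_VALUE → return 6717.

6717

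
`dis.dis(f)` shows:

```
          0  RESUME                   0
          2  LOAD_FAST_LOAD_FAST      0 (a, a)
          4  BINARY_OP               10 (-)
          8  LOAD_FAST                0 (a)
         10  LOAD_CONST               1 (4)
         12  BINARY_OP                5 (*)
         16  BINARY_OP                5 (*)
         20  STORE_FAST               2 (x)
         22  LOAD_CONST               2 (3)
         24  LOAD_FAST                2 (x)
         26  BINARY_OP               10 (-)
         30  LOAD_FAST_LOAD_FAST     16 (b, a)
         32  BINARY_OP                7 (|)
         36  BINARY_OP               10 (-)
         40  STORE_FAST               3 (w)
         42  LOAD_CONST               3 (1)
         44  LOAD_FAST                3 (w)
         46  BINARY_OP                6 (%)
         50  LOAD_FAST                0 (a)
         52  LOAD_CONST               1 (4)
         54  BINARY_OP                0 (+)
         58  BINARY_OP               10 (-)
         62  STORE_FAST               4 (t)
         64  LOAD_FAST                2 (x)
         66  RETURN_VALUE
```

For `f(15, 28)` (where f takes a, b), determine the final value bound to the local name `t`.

-46

LOAD_FAST_LOAD_FAST a,a → push 15,15. Stack: [15, 15]
BINARY_OP - → 15 - 15 = 0. Stack: [0]
LOAD_FAST a → push 15. Stack: [0, 15]
LOAD_CONST → push 4. Stack: [0, 15, 4]
BINARY_OP * → 15 * 4 = 60. Stack: [0, 60]
BINARY_OP * → 0 * 60 = 0. Stack: [0]
STORE_FAST x → x=0. Stack: []
LOAD_CONST → push 3. Stack: [3]
LOAD_FAST x → push 0. Stack: [3, 0]
BINARY_OP - → 3 - 0 = 3. Stack: [3]
LOAD_FAST_LOAD_FAST b,a → push 28,15. Stack: [3, 28, 15]
BINARY_OP | → 28 | 15 = 31. Stack: [3, 31]
BINARY_OP - → 3 - 31 = -28. Stack: [-28]
STORE_FAST w → w=-28. Stack: []
LOAD_CONST → push 1. Stack: [1]
LOAD_FAST w → push -28. Stack: [1, -28]
BINARY_OP % → 1 % -28 = -27. Stack: [-27]
LOAD_FAST a → push 15. Stack: [-27, 15]
LOAD_CONST → push 4. Stack: [-27, 15, 4]
BINARY_OP + → 15 + 4 = 19. Stack: [-27, 19]
BINARY_OP - → -27 - 19 = -46. Stack: [-46]
STORE_FAST t → t=-46. Stack: []
LOAD_FAST x → push 0. Stack: [0]
RETURN_VALUE → return 0.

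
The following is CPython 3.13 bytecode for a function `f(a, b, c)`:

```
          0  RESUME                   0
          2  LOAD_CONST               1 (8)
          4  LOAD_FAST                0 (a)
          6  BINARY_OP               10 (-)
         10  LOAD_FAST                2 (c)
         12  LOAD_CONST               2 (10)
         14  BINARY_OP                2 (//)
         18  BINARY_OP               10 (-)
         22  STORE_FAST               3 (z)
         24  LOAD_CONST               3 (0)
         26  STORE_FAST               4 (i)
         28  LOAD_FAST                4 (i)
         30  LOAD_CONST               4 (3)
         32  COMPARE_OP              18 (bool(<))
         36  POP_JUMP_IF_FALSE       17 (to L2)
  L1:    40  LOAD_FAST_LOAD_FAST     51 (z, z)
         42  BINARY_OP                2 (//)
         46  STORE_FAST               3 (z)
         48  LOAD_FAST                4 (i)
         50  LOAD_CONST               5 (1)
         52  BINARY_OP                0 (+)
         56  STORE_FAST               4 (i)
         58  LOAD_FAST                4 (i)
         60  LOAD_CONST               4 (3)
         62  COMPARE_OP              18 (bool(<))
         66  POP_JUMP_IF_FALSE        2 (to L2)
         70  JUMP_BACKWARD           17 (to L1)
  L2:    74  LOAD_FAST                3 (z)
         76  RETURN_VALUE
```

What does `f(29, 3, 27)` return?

LOAD_CONST → push 8. Stack: [8]
LOAD_FAST a → push 29. Stack: [8, 29]
BINARY_OP - → 8 - 29 = -21. Stack: [-21]
LOAD_FAST c → push 27. Stack: [-21, 27]
LOAD_CONST → push 10. Stack: [-21, 27, 10]
BINARY_OP // → 27 // 10 = 2. Stack: [-21, 2]
BINARY_OP - → -21 - 2 = -23. Stack: [-23]
STORE_FAST z → z=-23. Stack: []
LOAD_CONST → push 0. Stack: [0]
STORE_FAST i → i=0. Stack: []
LOAD_FAST i → push 0. Stack: [0]
LOAD_CONST → push 3. Stack: [0, 3]
COMPARE_OP bool(<) → 0 vs 3 = True. Stack: [True]
POP_JUMP_IF_FALSE → pop True; no jump. Stack: []
LOAD_FAST_LOAD_FAST z,z → push -23,-23. Stack: [-23, -23]
BINARY_OP // → -23 // -23 = 1. Stack: [1]
STORE_FAST z → z=1. Stack: []
LOAD_FAST i → push 0. Stack: [0]
LOAD_CONST → push 1. Stack: [0, 1]
BINARY_OP + → 0 + 1 = 1. Stack: [1]
STORE_FAST i → i=1. Stack: []
LOAD_FAST i → push 1. Stack: [1]
LOAD_CONST → push 3. Stack: [1, 3]
COMPARE_OP bool(<) → 1 vs 3 = True. Stack: [True]
POP_JUMP_IF_FALSE → pop True; no jump. Stack: []
LOAD_FAST_LOAD_FAST z,z → push 1,1. Stack: [1, 1]
BINARY_OP // → 1 // 1 = 1. Stack: [1]
STORE_FAST z → z=1. Stack: []
LOAD_FAST i → push 1. Stack: [1]
LOAD_CONST → push 1. Stack: [1, 1]
BINARY_OP + → 1 + 1 = 2. Stack: [2]
STORE_FAST i → i=2. Stack: []
LOAD_FAST i → push 2. Stack: [2]
LOAD_CONST → push 3. Stack: [2, 3]
COMPARE_OP bool(<) → 2 vs 3 = True. Stack: [True]
POP_JUMP_IF_FALSE → pop True; no jump. Stack: []
LOAD_FAST_LOAD_FAST z,z → push 1,1. Stack: [1, 1]
BINARY_OP // → 1 // 1 = 1. Stack: [1]
STORE_FAST z → z=1. Stack: []
LOAD_FAST i → push 2. Stack: [2]
LOAD_CONST → push 1. Stack: [2, 1]
BINARY_OP + → 2 + 1 = 3. Stack: [3]
STORE_FAST i → i=3. Stack: []
LOAD_FAST i → push 3. Stack: [3]
LOAD_CONST → push 3. Stack: [3, 3]
COMPARE_OP bool(<) → 3 vs 3 = False. Stack: [False]
POP_JUMP_IF_FALSE → pop False; jump. Stack: []
LOAD_FAST z → push 1. Stack: [1]
RETURN_VALUE → return 1.

1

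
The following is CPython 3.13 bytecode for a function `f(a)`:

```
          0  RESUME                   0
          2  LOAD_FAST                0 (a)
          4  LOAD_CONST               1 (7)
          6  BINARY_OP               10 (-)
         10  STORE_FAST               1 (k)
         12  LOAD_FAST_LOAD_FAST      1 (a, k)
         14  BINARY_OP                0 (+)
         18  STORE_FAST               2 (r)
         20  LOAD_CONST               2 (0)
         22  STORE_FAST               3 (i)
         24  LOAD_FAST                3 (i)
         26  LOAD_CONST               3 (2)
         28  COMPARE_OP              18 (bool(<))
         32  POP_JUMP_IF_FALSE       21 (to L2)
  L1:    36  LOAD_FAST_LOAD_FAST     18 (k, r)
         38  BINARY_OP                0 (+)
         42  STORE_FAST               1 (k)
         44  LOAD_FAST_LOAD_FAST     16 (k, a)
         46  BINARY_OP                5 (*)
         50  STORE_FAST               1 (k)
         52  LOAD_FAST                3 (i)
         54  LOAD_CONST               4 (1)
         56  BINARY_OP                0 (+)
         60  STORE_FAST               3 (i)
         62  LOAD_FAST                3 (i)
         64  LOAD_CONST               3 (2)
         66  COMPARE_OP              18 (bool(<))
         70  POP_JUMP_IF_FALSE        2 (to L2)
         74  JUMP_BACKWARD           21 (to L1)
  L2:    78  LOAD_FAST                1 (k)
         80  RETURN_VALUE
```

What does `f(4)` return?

LOAD_FAST a → push 4. Stack: [4]
LOAD_CONST → push 7. Stack: [4, 7]
BINARY_OP - → 4 - 7 = -3. Stack: [-3]
STORE_FAST k → k=-3. Stack: []
LOAD_FAST_LOAD_FAST a,k → push 4,-3. Stack: [4, -3]
BINARY_OP + → 4 + -3 = 1. Stack: [1]
STORE_FAST r → r=1. Stack: []
LOAD_CONST → push 0. Stack: [0]
STORE_FAST i → i=0. Stack: []
LOAD_FAST i → push 0. Stack: [0]
LOAD_CONST → push 2. Stack: [0, 2]
COMPARE_OP bool(<) → 0 vs 2 = True. Stack: [True]
POP_JUMP_IF_FALSE → pop True; no jump. Stack: []
LOAD_FAST_LOAD_FAST k,r → push -3,1. Stack: [-3, 1]
BINARY_OP + → -3 + 1 = -2. Stack: [-2]
STORE_FAST k → k=-2. Stack: []
LOAD_FAST_LOAD_FAST k,a → push -2,4. Stack: [-2, 4]
BINARY_OP * → -2 * 4 = -8. Stack: [-8]
STORE_FAST k → k=-8. Stack: []
LOAD_FAST i → push 0. Stack: [0]
LOAD_CONST → push 1. Stack: [0, 1]
BINARY_OP + → 0 + 1 = 1. Stack: [1]
STORE_FAST i → i=1. Stack: []
LOAD_FAST i → push 1. Stack: [1]
LOAD_CONST → push 2. Stack: [1, 2]
COMPARE_OP bool(<) → 1 vs 2 = True. Stack: [True]
POP_JUMP_IF_FALSE → pop True; no jump. Stack: []
LOAD_FAST_LOAD_FAST k,r → push -8,1. Stack: [-8, 1]
BINARY_OP + → -8 + 1 = -7. Stack: [-7]
STORE_FAST k → k=-7. Stack: []
LOAD_FAST_LOAD_FAST k,a → push -7,4. Stack: [-7, 4]
BINARY_OP * → -7 * 4 = -28. Stack: [-28]
STORE_FAST k → k=-28. Stack: []
LOAD_FAST i → push 1. Stack: [1]
LOAD_CONST → push 1. Stack: [1, 1]
BINARY_OP + → 1 + 1 = 2. Stack: [2]
STORE_FAST i → i=2. Stack: []
LOAD_FAST i → push 2. Stack: [2]
LOAD_CONST → push 2. Stack: [2, 2]
COMPARE_OP bool(<) → 2 vs 2 = False. Stack: [False]
POP_JUMP_IF_FALSE → pop False; jump. Stack: []
LOAD_FAST k → push -28. Stack: [-28]
RETURN_VALUE → return -28.

-28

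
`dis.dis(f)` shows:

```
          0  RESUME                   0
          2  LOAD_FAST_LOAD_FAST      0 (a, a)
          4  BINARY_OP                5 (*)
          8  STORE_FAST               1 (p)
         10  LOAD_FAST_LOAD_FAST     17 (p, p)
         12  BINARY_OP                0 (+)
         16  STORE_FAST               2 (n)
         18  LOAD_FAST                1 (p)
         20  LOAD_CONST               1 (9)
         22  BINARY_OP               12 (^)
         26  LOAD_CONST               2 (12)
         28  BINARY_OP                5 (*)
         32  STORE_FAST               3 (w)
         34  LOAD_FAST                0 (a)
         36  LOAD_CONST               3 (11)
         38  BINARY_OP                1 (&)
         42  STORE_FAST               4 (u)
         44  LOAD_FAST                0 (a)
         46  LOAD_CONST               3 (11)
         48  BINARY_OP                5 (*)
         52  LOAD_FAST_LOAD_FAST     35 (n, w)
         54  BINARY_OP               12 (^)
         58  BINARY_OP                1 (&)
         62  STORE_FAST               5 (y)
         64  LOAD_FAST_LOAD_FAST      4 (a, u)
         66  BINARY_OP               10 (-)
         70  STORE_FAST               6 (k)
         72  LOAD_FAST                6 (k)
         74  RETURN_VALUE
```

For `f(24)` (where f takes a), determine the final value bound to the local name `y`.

LOAD_FAST_LOAD_FAST a,a → push 24,24. Stack: [24, 24]
BINARY_OP * → 24 * 24 = 576. Stack: [576]
STORE_FAST p → p=576. Stack: []
LOAD_FAST_LOAD_FAST p,p → push 576,576. Stack: [576, 576]
BINARY_OP + → 576 + 576 = 1152. Stack: [1152]
STORE_FAST n → n=1152. Stack: []
LOAD_FAST p → push 576. Stack: [576]
LOAD_CONST → push 9. Stack: [576, 9]
BINARY_OP ^ → 576 ^ 9 = 585. Stack: [585]
LOAD_CONST → push 12. Stack: [585, 12]
BINARY_OP * → 585 * 12 = 7020. Stack: [7020]
STORE_FAST w → w=7020. Stack: []
LOAD_FAST a → push 24. Stack: [24]
LOAD_CONST → push 11. Stack: [24, 11]
BINARY_OP & → 24 & 11 = 8. Stack: [8]
STORE_FAST u → u=8. Stack: []
LOAD_FAST a → push 24. Stack: [24]
LOAD_CONST → push 11. Stack: [24, 11]
BINARY_OP * → 24 * 11 = 264. Stack: [264]
LOAD_FAST_LOAD_FAST n,w → push 1152,7020. Stack: [264, 1152, 7020]
BINARY_OP ^ → 1152 ^ 7020 = 8172. Stack: [264, 8172]
BINARY_OP & → 264 & 8172 = 264. Stack: [264]
STORE_FAST y → y=264. Stack: []
LOAD_FAST_LOAD_FAST a,u → push 24,8. Stack: [24, 8]
BINARY_OP - → 24 - 8 = 16. Stack: [16]
STORE_FAST k → k=16. Stack: []
LOAD_FAST k → push 16. Stack: [16]
RETURN_VALUE → return 16.

264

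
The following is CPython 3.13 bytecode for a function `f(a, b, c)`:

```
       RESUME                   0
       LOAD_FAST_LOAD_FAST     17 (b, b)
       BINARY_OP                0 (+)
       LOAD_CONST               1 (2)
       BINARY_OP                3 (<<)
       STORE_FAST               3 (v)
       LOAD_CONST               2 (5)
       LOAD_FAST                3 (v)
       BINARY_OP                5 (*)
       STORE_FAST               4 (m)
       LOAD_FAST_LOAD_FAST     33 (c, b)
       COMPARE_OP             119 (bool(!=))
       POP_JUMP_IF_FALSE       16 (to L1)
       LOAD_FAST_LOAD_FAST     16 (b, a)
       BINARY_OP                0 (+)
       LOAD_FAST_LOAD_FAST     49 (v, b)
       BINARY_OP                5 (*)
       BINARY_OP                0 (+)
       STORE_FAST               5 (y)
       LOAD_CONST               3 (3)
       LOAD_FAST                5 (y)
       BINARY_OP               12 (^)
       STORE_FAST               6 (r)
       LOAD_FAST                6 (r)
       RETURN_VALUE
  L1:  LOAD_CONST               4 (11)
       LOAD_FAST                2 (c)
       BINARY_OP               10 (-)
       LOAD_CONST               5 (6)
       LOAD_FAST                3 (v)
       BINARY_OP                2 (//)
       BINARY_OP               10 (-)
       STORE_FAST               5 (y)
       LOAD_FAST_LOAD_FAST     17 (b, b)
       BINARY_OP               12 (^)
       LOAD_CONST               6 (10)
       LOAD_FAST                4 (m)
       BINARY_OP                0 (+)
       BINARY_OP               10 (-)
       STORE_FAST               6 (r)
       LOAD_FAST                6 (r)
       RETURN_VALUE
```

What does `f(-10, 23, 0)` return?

LOAD_FAST_LOAD_FAST b,b → push 23,23. Stack: [23, 23]
BINARY_OP + → 23 + 23 = 46. Stack: [46]
LOAD_CONST → push 2. Stack: [46, 2]
BINARY_OP << → 46 << 2 = 184. Stack: [184]
STORE_FAST v → v=184. Stack: []
LOAD_CONST → push 5. Stack: [5]
LOAD_FAST v → push 184. Stack: [5, 184]
BINARY_OP * → 5 * 184 = 920. Stack: [920]
STORE_FAST m → m=920. Stack: []
LOAD_FAST_LOAD_FAST c,b → push 0,23. Stack: [0, 23]
COMPARE_OP bool(!=) → 0 vs 23 = True. Stack: [True]
POP_JUMP_IF_FALSE → pop True; no jump. Stack: []
LOAD_FAST_LOAD_FAST b,a → push 23,-10. Stack: [23, -10]
BINARY_OP + → 23 + -10 = 13. Stack: [13]
LOAD_FAST_LOAD_FAST v,b → push 184,23. Stack: [13, 184, 23]
BINARY_OP * → 184 * 23 = 4232. Stack: [13, 4232]
BINARY_OP + → 13 + 4232 = 4245. Stack: [4245]
STORE_FAST y → y=4245. Stack: []
LOAD_CONST → push 3. Stack: [3]
LOAD_FAST y → push 4245. Stack: [3, 4245]
BINARY_OP ^ → 3 ^ 4245 = 4246. Stack: [4246]
STORE_FAST r → r=4246. Stack: []
LOAD_FAST r → push 4246. Stack: [4246]
RETURN_VALUE → return 4246.

4246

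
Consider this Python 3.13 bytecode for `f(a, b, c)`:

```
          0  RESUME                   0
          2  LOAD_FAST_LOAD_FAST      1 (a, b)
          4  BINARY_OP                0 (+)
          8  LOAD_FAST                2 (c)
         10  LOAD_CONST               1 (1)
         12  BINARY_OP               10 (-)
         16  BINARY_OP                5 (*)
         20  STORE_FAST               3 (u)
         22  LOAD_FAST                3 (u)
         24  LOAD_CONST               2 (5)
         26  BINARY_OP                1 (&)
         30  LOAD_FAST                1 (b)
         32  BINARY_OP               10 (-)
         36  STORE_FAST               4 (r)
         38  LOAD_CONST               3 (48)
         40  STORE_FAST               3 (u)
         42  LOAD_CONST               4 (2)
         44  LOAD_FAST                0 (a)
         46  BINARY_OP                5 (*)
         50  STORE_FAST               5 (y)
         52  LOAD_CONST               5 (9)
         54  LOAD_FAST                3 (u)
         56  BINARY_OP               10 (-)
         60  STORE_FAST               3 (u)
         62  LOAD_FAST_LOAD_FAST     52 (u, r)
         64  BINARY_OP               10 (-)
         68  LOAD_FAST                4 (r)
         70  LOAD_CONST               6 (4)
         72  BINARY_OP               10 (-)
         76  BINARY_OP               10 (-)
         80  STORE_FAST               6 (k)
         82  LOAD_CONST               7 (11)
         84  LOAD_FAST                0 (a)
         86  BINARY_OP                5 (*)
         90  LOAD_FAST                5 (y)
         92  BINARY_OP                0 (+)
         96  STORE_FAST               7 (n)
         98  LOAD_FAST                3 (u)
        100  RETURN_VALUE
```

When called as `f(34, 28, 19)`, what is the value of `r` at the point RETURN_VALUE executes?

LOAD_FAST_LOAD_FAST a,b → push 34,28. Stack: [34, 28]
BINARY_OP + → 34 + 28 = 62. Stack: [62]
LOAD_FAST c → push 19. Stack: [62, 19]
LOAD_CONST → push 1. Stack: [62, 19, 1]
BINARY_OP - → 19 - 1 = 18. Stack: [62, 18]
BINARY_OP * → 62 * 18 = 1116. Stack: [1116]
STORE_FAST u → u=1116. Stack: []
LOAD_FAST u → push 1116. Stack: [1116]
LOAD_CONST → push 5. Stack: [1116, 5]
BINARY_OP & → 1116 & 5 = 4. Stack: [4]
LOAD_FAST b → push 28. Stack: [4, 28]
BINARY_OP - → 4 - 28 = -24. Stack: [-24]
STORE_FAST r → r=-24. Stack: []
LOAD_CONST → push 48. Stack: [48]
STORE_FAST u → u=48. Stack: []
LOAD_CONST → push 2. Stack: [2]
LOAD_FAST a → push 34. Stack: [2, 34]
BINARY_OP * → 2 * 34 = 68. Stack: [68]
STORE_FAST y → y=68. Stack: []
LOAD_CONST → push 9. Stack: [9]
LOAD_FAST u → push 48. Stack: [9, 48]
BINARY_OP - → 9 - 48 = -39. Stack: [-39]
STORE_FAST u → u=-39. Stack: []
LOAD_FAST_LOAD_FAST u,r → push -39,-24. Stack: [-39, -24]
BINARY_OP - → -39 - -24 = -15. Stack: [-15]
LOAD_FAST r → push -24. Stack: [-15, -24]
LOAD_CONST → push 4. Stack: [-15, -24, 4]
BINARY_OP - → -24 - 4 = -28. Stack: [-15, -28]
BINARY_OP - → -15 - -28 = 13. Stack: [13]
STORE_FAST k → k=13. Stack: []
LOAD_CONST → push 11. Stack: [11]
LOAD_FAST a → push 34. Stack: [11, 34]
BINARY_OP * → 11 * 34 = 374. Stack: [374]
LOAD_FAST y → push 68. Stack: [374, 68]
BINARY_OP + → 374 + 68 = 442. Stack: [442]
STORE_FAST n → n=442. Stack: []
LOAD_FAST u → push -39. Stack: [-39]
RETURN_VALUE → return -39.

-24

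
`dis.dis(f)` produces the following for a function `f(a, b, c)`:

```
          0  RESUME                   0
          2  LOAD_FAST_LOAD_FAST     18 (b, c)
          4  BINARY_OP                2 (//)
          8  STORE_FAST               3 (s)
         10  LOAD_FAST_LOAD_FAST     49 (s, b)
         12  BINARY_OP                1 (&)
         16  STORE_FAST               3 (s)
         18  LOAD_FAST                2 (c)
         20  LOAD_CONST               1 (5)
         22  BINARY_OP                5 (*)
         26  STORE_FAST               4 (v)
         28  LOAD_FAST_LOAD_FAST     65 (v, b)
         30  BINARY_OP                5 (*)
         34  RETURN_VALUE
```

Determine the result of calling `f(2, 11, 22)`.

LOAD_FAST_LOAD_FAST b,c → push 11,22. Stack: [11, 22]
BINARY_OP // → 11 // 22 = 0. Stack: [0]
STORE_FAST s → s=0. Stack: []
LOAD_FAST_LOAD_FAST s,b → push 0,11. Stack: [0, 11]
BINARY_OP & → 0 & 11 = 0. Stack: [0]
STORE_FAST s → s=0. Stack: []
LOAD_FAST c → push 22. Stack: [22]
LOAD_CONST → push 5. Stack: [22, 5]
BINARY_OP * → 22 * 5 = 110. Stack: [110]
STORE_FAST v → v=110. Stack: []
LOAD_FAST_LOAD_FAST v,b → push 110,11. Stack: [110, 11]
BINARY_OP * → 110 * 11 = 1210. Stack: [1210]
RETURN_VALUE → return 1210.

1210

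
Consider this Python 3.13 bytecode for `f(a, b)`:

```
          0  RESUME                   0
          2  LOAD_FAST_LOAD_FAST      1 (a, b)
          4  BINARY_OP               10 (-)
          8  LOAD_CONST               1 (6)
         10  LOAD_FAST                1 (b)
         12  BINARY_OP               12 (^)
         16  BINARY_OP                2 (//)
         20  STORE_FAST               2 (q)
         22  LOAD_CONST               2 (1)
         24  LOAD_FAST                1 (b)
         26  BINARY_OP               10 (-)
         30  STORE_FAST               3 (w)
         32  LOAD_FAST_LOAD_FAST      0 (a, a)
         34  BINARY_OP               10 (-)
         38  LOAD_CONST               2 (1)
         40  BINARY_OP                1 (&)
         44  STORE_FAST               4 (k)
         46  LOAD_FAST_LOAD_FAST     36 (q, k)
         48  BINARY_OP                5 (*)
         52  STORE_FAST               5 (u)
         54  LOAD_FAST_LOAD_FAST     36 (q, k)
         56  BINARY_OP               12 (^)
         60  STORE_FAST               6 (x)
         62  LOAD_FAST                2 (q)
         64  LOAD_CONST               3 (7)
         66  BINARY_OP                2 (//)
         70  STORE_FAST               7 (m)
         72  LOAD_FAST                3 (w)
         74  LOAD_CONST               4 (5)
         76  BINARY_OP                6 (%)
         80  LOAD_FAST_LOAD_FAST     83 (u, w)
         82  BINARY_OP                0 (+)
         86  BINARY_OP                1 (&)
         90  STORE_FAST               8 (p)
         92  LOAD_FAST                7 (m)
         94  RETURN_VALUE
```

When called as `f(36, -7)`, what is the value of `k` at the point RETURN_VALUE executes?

LOAD_FAST_LOAD_FAST a,b → push 36,-7. Stack: [36, -7]
BINARY_OP - → 36 - -7 = 43. Stack: [43]
LOAD_CONST → push 6. Stack: [43, 6]
LOAD_FAST b → push -7. Stack: [43, 6, -7]
BINARY_OP ^ → 6 ^ -7 = -1. Stack: [43, -1]
BINARY_OP // → 43 // -1 = -43. Stack: [-43]
STORE_FAST q → q=-43. Stack: []
LOAD_CONST → push 1. Stack: [1]
LOAD_FAST b → push -7. Stack: [1, -7]
BINARY_OP - → 1 - -7 = 8. Stack: [8]
STORE_FAST w → w=8. Stack: []
LOAD_FAST_LOAD_FAST a,a → push 36,36. Stack: [36, 36]
BINARY_OP - → 36 - 36 = 0. Stack: [0]
LOAD_CONST → push 1. Stack: [0, 1]
BINARY_OP & → 0 & 1 = 0. Stack: [0]
STORE_FAST k → k=0. Stack: []
LOAD_FAST_LOAD_FAST q,k → push -43,0. Stack: [-43, 0]
BINARY_OP * → -43 * 0 = 0. Stack: [0]
STORE_FAST u → u=0. Stack: []
LOAD_FAST_LOAD_FAST q,k → push -43,0. Stack: [-43, 0]
BINARY_OP ^ → -43 ^ 0 = -43. Stack: [-43]
STORE_FAST x → x=-43. Stack: []
LOAD_FAST q → push -43. Stack: [-43]
LOAD_CONST → push 7. Stack: [-43, 7]
BINARY_OP // → -43 // 7 = -7. Stack: [-7]
STORE_FAST m → m=-7. Stack: []
LOAD_FAST w → push 8. Stack: [8]
LOAD_CONST → push 5. Stack: [8, 5]
BINARY_OP % → 8 % 5 = 3. Stack: [3]
LOAD_FAST_LOAD_FAST u,w → push 0,8. Stack: [3, 0, 8]
BINARY_OP + → 0 + 8 = 8. Stack: [3, 8]
BINARY_OP & → 3 & 8 = 0. Stack: [0]
STORE_FAST p → p=0. Stack: []
LOAD_FAST m → push -7. Stack: [-7]
RETURN_VALUE → return -7.

0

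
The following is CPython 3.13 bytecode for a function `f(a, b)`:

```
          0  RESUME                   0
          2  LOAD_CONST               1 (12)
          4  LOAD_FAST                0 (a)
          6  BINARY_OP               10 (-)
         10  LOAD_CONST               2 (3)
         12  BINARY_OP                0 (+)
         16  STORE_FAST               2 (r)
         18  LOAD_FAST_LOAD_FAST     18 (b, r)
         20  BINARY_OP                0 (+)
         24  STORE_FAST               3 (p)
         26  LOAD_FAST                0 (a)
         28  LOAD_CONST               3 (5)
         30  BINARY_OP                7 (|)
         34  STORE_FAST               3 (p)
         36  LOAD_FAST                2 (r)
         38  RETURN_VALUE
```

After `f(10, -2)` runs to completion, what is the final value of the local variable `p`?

LOAD_CONST → push 12. Stack: [12]
LOAD_FAST a → push 10. Stack: [12, 10]
BINARY_OP - → 12 - 10 = 2. Stack: [2]
LOAD_CONST → push 3. Stack: [2, 3]
BINARY_OP + → 2 + 3 = 5. Stack: [5]
STORE_FAST r → r=5. Stack: []
LOAD_FAST_LOAD_FAST b,r → push -2,5. Stack: [-2, 5]
BINARY_OP + → -2 + 5 = 3. Stack: [3]
STORE_FAST p → p=3. Stack: []
LOAD_FAST a → push 10. Stack: [10]
LOAD_CONST → push 5. Stack: [10, 5]
BINARY_OP | → 10 | 5 = 15. Stack: [15]
STORE_FAST p → p=15. Stack: []
LOAD_FAST r → push 5. Stack: [5]
RETURN_VALUE → return 5.

15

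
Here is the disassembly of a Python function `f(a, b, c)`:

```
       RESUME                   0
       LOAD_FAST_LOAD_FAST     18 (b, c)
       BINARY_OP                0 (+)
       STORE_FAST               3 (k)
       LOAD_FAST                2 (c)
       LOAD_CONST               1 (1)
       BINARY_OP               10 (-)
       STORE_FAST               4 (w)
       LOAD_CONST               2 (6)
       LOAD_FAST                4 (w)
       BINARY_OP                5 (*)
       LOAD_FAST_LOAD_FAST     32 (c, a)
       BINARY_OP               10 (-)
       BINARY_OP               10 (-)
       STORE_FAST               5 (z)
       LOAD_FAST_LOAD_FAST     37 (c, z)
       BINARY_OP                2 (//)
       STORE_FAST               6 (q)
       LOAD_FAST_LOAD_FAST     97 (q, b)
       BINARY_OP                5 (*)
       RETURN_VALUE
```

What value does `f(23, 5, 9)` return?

LOAD_FAST_LOAD_FAST b,c → push 5,9. Stack: [5, 9]
BINARY_OP + → 5 + 9 = 14. Stack: [14]
STORE_FAST k → k=14. Stack: []
LOAD_FAST c → push 9. Stack: [9]
LOAD_CONST → push 1. Stack: [9, 1]
BINARY_OP - → 9 - 1 = 8. Stack: [8]
STORE_FAST w → w=8. Stack: []
LOAD_CONST → push 6. Stack: [6]
LOAD_FAST w → push 8. Stack: [6, 8]
BINARY_OP * → 6 * 8 = 48. Stack: [48]
LOAD_FAST_LOAD_FAST c,a → push 9,23. Stack: [48, 9, 23]
BINARY_OP - → 9 - 23 = -14. Stack: [48, -14]
BINARY_OP - → 48 - -14 = 62. Stack: [62]
STORE_FAST z → z=62. Stack: []
LOAD_FAST_LOAD_FAST c,z → push 9,62. Stack: [9, 62]
BINARY_OP // → 9 // 62 = 0. Stack: [0]
STORE_FAST q → q=0. Stack: []
LOAD_FAST_LOAD_FAST q,b → push 0,5. Stack: [0, 5]
BINARY_OP * → 0 * 5 = 0. Stack: [0]
RETURN_VALUE → return 0.

0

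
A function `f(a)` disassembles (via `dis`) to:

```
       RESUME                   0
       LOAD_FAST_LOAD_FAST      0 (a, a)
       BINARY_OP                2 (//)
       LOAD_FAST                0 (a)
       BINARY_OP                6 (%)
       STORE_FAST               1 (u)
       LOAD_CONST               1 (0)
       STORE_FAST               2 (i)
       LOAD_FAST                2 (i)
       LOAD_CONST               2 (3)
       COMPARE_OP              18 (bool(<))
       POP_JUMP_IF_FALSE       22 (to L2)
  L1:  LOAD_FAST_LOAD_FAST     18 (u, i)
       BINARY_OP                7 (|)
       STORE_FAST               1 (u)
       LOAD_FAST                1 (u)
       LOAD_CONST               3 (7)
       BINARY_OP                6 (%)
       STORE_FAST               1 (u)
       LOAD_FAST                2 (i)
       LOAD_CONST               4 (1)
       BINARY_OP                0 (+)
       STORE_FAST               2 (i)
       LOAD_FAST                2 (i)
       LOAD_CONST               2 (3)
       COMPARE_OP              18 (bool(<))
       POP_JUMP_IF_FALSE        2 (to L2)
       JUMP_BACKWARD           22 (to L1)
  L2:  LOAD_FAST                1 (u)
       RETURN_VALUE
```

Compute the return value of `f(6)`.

3

LOAD_FAST_LOAD_FAST a,a → push 6,6. Stack: [6, 6]
BINARY_OP // → 6 // 6 = 1. Stack: [1]
LOAD_FAST a → push 6. Stack: [1, 6]
BINARY_OP % → 1 % 6 = 1. Stack: [1]
STORE_FAST u → u=1. Stack: []
LOAD_CONST → push 0. Stack: [0]
STORE_FAST i → i=0. Stack: []
LOAD_FAST i → push 0. Stack: [0]
LOAD_CONST → push 3. Stack: [0, 3]
COMPARE_OP bool(<) → 0 vs 3 = True. Stack: [True]
POP_JUMP_IF_FALSE → pop True; no jump. Stack: []
LOAD_FAST_LOAD_FAST u,i → push 1,0. Stack: [1, 0]
BINARY_OP | → 1 | 0 = 1. Stack: [1]
STORE_FAST u → u=1. Stack: []
LOAD_FAST u → push 1. Stack: [1]
LOAD_CONST → push 7. Stack: [1, 7]
BINARY_OP % → 1 % 7 = 1. Stack: [1]
STORE_FAST u → u=1. Stack: []
LOAD_FAST i → push 0. Stack: [0]
LOAD_CONST → push 1. Stack: [0, 1]
BINARY_OP + → 0 + 1 = 1. Stack: [1]
STORE_FAST i → i=1. Stack: []
LOAD_FAST i → push 1. Stack: [1]
LOAD_CONST → push 3. Stack: [1, 3]
COMPARE_OP bool(<) → 1 vs 3 = True. Stack: [True]
POP_JUMP_IF_FALSE → pop True; no jump. Stack: []
LOAD_FAST_LOAD_FAST u,i → push 1,1. Stack: [1, 1]
BINARY_OP | → 1 | 1 = 1. Stack: [1]
STORE_FAST u → u=1. Stack: []
LOAD_FAST u → push 1. Stack: [1]
LOAD_CONST → push 7. Stack: [1, 7]
BINARY_OP % → 1 % 7 = 1. Stack: [1]
STORE_FAST u → u=1. Stack: []
LOAD_FAST i → push 1. Stack: [1]
LOAD_CONST → push 1. Stack: [1, 1]
BINARY_OP + → 1 + 1 = 2. Stack: [2]
STORE_FAST i → i=2. Stack: []
LOAD_FAST i → push 2. Stack: [2]
LOAD_CONST → push 3. Stack: [2, 3]
COMPARE_OP bool(<) → 2 vs 3 = True. Stack: [True]
POP_JUMP_IF_FALSE → pop True; no jump. Stack: []
LOAD_FAST_LOAD_FAST u,i → push 1,2. Stack: [1, 2]
BINARY_OP | → 1 | 2 = 3. Stack: [3]
STORE_FAST u → u=3. Stack: []
LOAD_FAST u → push 3. Stack: [3]
LOAD_CONST → push 7. Stack: [3, 7]
BINARY_OP % → 3 % 7 = 3. Stack: [3]
STORE_FAST u → u=3. Stack: []
LOAD_FAST i → push 2. Stack: [2]
LOAD_CONST → push 1. Stack: [2, 1]
BINARY_OP + → 2 + 1 = 3. Stack: [3]
STORE_FAST i → i=3. Stack: []
LOAD_FAST i → push 3. Stack: [3]
LOAD_CONST → push 3. Stack: [3, 3]
COMPARE_OP bool(<) → 3 vs 3 = False. Stack: [False]
POP_JUMP_IF_FALSE → pop False; jump. Stack: []
LOAD_FAST u → push 3. Stack: [3]
RETURN_VALUE → return 3.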